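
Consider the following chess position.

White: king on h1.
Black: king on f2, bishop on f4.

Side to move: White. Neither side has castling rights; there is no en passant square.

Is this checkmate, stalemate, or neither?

White to move; white king on h1.
In check: no.
King squares — g1: attacked by Kf2; g2: attacked by Kf2; h2: attacked by Bf4.
Legal moves for White: none.
Not in check and no legal moves → stalemate.

stalemate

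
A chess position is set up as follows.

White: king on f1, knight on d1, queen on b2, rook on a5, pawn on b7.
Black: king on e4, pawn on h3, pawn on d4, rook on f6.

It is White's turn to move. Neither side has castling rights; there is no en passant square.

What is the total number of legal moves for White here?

6

White to move; king on f1.
In check: yes, from the black rook on f6.
Legal moves: Ke2, Kg1, Ke1, Rf5, Qf2, Nf2+.
Count: 6.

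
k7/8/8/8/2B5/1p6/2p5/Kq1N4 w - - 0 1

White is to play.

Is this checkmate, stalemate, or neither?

checkmate

White to move; white king on a1.
In check: yes, from the black queen on b1.
King squares — b1: attacked by Pc2; a2: attacked by Qb1; b2: attacked by Qb1.
Legal moves for White: none.
In check with no legal moves → checkmate.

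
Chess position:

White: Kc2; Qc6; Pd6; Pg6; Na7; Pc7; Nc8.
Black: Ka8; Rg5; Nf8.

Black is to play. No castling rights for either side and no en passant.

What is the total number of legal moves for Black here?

Black to move; king on a8.
In check: yes, from the white queen on c6.
Legal moves: none.
Count: 0.

0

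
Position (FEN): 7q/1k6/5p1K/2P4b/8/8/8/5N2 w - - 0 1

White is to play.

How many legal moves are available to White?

White to move; king on h6.
In check: yes, from the black queen on h8.
Legal moves: none.
Count: 0.

0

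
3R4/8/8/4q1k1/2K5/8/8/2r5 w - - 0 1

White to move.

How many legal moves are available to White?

White to move; king on c4.
In check: yes, from the black rook on c1.
Legal moves: Kb4, Kd3, Kb3.
Count: 3.

3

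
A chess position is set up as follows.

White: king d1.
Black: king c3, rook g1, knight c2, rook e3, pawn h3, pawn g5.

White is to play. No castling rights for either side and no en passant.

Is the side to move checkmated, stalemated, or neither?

checkmate

White to move; white king on d1.
In check: yes, from the black rook on g1.
King squares — c1: attacked by Rg1; e1: attacked by Rg1; c2: attacked by Kc3; d2: attacked by Kc3; e2: attacked by Re3.
Legal moves for White: none.
In check with no legal moves → checkmate.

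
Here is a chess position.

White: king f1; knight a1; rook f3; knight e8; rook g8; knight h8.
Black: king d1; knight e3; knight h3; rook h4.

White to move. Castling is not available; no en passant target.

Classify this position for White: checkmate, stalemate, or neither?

neither

White to move; white king on f1.
In check: yes, from the black knight on e3.
King squares — e1: attacked by Kd1; g1: attacked by Nh3; e2: attacked by Kd1; f2: attacked by Nh3; g2: attacked by Ne3.
Legal moves for White: Rxe3.
White is in check but has 1 legal move → neither.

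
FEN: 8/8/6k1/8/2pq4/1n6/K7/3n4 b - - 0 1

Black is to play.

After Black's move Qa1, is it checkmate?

After Qa1: white king on a2; in check: yes, from the black queen on a1.
King squares — a1: attacked by Nb3; b1: attacked by Qa1; b2: attacked by Qa1; a3: attacked by Qa1; b3: attacked by Pc4.
White has no legal moves → checkmate.

yes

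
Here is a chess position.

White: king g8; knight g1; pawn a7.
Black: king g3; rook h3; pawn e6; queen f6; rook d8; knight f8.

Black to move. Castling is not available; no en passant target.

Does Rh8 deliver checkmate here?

yes

After Rh8: white king on g8; in check: yes, from the black rook on h8.
King squares — f7: attacked by Qf6; g7: attacked by Qf6; h7: attacked by Nf8; f8: attacked by Qf6; h8: attacked by Qf6.
White has no legal moves → checkmate.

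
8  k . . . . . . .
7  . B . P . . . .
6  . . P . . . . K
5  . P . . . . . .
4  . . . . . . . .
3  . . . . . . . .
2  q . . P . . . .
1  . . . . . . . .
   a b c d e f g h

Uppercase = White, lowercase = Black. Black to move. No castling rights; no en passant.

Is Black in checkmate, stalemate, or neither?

Black to move; black king on a8.
In check: yes, from the white bishop on b7.
Legal moves for Black: Kb8, Ka7.
Black is in check but has 2 legal moves → neither.

neither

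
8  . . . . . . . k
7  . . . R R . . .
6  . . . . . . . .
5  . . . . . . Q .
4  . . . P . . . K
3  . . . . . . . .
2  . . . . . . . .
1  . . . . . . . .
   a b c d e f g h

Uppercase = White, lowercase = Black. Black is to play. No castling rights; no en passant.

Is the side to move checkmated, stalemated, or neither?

stalemate

Black to move; black king on h8.
In check: no.
King squares — g7: attacked by Qg5; h7: attacked by Re7; g8: attacked by Qg5.
Legal moves for Black: none.
Not in check and no legal moves → stalemate.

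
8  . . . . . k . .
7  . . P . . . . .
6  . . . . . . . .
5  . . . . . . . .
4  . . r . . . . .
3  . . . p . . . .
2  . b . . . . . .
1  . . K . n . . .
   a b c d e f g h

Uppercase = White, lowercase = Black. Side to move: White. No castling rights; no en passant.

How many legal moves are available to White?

4

White to move; king on c1.
In check: yes, from the black bishop on b2 and the black rook on c4.
Legal moves: Kd2, Kxb2, Kd1, Kb1.
Count: 4.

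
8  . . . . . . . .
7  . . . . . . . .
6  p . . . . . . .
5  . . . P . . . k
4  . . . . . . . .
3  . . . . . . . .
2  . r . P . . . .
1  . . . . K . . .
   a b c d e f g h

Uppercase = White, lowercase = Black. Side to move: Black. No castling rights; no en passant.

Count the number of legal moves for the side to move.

16

Black to move; king on h5.
In check: no.
Legal moves: Kh6, Kg6, Kg5, Kh4, Kg4, Rb8, Rb7, Rb6, Rb5, Rb4, Rb3, Rxd2, Rc2, Ra2, Rb1+, a5.
Count: 16.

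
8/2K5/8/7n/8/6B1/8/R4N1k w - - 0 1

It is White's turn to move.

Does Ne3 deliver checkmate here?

yes

After Ne3: black king on h1; in check: yes, from the white rook on a1.
King squares — g1: attacked by Ra1; g2: attacked by Ne3; h2: attacked by Bg3.
Black has no legal moves → checkmate.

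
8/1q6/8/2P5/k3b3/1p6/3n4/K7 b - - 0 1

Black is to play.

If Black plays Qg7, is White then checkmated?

After Qg7: white king on a1; in check: yes, from the black queen on g7.
King squares — b1: attacked by Nd2; a2: attacked by Pb3; b2: attacked by Qg7.
White has no legal moves → checkmate.

yes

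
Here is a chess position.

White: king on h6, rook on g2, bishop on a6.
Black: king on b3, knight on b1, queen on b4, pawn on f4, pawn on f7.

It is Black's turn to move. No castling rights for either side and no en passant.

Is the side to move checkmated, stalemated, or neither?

neither

Black to move; black king on b3.
In check: no.
Legal moves for Black include: Qf8+, Qb8, Qe7, Qb7, Qd6+, Qb6+, Qc5, Qb5, Qa5, Qe4, Qd4, Qc4, Qa4, Qc3, Qa3, Qd2, Qe1, Ka4, ... (list truncated; more exist).
Black has legal moves and is not in check → neither.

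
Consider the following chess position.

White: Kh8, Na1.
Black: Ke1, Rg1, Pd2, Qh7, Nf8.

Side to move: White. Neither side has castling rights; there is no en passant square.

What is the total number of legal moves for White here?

White to move; king on h8.
In check: yes, from the black queen on h7.
Legal moves: none.
Count: 0.

0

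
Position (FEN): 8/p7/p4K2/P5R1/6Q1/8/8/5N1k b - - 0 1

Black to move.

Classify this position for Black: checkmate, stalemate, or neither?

stalemate

Black to move; black king on h1.
In check: no.
King squares — g1: attacked by Qg4; g2: attacked by Qg4; h2: attacked by Nf1.
Legal moves for Black: none.
Not in check and no legal moves → stalemate.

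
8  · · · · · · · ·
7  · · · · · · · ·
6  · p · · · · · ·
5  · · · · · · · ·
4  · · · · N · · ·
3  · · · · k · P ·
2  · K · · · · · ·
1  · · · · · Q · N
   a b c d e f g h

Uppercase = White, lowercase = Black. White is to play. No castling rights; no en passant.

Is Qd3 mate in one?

no

After Qd3: black king on e3; in check: yes, from the white queen on d3.
Black has 1 legal reply: Kxd3.
In check but a legal move exists → not checkmate.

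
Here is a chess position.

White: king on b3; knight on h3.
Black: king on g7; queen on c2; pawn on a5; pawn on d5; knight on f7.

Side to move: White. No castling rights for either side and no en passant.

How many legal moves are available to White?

2

White to move; king on b3.
In check: yes, from the black queen on c2.
Legal moves: Ka3, Kxc2.
Count: 2.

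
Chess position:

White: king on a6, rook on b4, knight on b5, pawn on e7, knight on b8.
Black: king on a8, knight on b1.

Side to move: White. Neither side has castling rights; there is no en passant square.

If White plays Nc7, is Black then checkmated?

yes

After Nc7: black king on a8; in check: yes, from the white knight on c7.
King squares — a7: attacked by Ka6; b7: attacked by Rb4; b8: attacked by Rb4.
Black has no legal moves → checkmate.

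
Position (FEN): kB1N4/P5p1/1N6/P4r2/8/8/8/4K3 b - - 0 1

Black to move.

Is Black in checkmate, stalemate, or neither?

checkmate

Black to move; black king on a8.
In check: yes, from the white knight on b6.
King squares — a7: attacked by Bb8; b7: attacked by Nd8; b8: attacked by Pa7.
Legal moves for Black: none.
In check with no legal moves → checkmate.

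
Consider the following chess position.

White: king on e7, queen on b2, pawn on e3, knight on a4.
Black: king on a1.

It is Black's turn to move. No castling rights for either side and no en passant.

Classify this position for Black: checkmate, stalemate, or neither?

Black to move; black king on a1.
In check: yes, from the white queen on b2.
King squares — b1: attacked by Qb2; a2: attacked by Qb2; b2: attacked by Na4.
Legal moves for Black: none.
In check with no legal moves → checkmate.

checkmate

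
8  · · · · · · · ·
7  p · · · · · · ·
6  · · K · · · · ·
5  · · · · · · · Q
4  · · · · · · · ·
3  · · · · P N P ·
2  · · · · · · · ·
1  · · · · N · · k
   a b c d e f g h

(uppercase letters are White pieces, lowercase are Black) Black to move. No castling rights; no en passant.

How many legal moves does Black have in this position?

0

Black to move; king on h1.
In check: yes, from the white queen on h5.
Legal moves: none.
Count: 0.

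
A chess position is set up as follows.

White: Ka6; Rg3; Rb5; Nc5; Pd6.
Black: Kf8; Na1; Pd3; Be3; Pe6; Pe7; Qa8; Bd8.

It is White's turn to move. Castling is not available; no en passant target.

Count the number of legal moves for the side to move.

White to move; king on a6.
In check: yes, from the black queen on a8.
Legal moves: none.
Count: 0.

0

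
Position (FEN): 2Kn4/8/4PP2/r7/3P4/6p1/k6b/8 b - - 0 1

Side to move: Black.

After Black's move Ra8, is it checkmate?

no

After Ra8: white king on c8; in check: yes, from the black rook on a8.
White has 2 legal replies: Kd7, Kc7.
In check but a legal move exists → not checkmate.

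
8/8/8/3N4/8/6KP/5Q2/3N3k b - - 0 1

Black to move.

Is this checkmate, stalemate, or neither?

Black to move; black king on h1.
In check: no.
King squares — g1: attacked by Qf2; g2: attacked by Qf2; h2: attacked by Qf2.
Legal moves for Black: none.
Not in check and no legal moves → stalemate.

stalemate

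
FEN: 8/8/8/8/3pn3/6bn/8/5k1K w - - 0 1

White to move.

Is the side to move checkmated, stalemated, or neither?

White to move; white king on h1.
In check: no.
King squares — g1: attacked by Kf1; g2: attacked by Kf1; h2: attacked by Bg3.
Legal moves for White: none.
Not in check and no legal moves → stalemate.

stalemate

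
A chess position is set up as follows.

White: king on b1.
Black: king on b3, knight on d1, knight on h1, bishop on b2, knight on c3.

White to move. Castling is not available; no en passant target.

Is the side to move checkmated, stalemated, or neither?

checkmate

White to move; white king on b1.
In check: yes, from the black knight on c3.
King squares — a1: attacked by Bb2; c1: attacked by Bb2; a2: attacked by Kb3; b2: attacked by Nd1; c2: attacked by Kb3.
Legal moves for White: none.
In check with no legal moves → checkmate.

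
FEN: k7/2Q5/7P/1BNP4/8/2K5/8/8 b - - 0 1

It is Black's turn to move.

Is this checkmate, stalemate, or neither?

stalemate

Black to move; black king on a8.
In check: no.
King squares — a7: attacked by Qc7; b7: attacked by Nc5; b8: attacked by Qc7.
Legal moves for Black: none.
Not in check and no legal moves → stalemate.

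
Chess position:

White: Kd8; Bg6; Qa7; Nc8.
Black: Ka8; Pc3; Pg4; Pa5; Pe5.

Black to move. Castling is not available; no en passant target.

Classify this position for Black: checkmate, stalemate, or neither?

checkmate

Black to move; black king on a8.
In check: yes, from the white queen on a7.
King squares — a7: attacked by Nc8; b7: attacked by Qa7; b8: attacked by Qa7.
Legal moves for Black: none.
In check with no legal moves → checkmate.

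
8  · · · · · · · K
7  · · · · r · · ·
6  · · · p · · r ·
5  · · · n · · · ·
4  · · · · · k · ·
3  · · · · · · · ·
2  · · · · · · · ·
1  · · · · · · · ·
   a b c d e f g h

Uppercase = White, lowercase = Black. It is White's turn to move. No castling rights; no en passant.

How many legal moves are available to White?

White to move; king on h8.
In check: no.
Legal moves: none.
Count: 0.

0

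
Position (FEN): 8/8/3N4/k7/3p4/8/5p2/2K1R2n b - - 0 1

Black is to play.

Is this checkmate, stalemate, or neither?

Black to move; black king on a5.
In check: no.
Legal moves for Black: Kb6, Ka6, Kb4, Ka4, Ng3, fxe1=Q+, fxe1=R+, fxe1=B, fxe1=N, d3, f1=Q, f1=R, f1=B, f1=N.
Black has 14 legal moves and is not in check → neither.

neither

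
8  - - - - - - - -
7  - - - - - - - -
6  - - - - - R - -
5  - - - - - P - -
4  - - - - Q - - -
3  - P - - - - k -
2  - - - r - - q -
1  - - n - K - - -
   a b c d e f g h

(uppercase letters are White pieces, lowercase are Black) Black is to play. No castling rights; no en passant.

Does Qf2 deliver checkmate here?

yes

After Qf2: white king on e1; in check: yes, from the black queen on f2.
King squares — d1: attacked by Rd2; f1: attacked by Qf2; d2: attacked by Qf2; e2: attacked by Nc1; f2: attacked by Rd2.
White has no legal moves → checkmate.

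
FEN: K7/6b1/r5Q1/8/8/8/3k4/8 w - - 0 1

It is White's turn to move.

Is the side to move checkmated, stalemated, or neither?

neither

White to move; white king on a8.
In check: yes, from the black rook on a6.
Legal moves for White: Kb8, Kb7, Qxa6.
White is in check but has 3 legal moves → neither.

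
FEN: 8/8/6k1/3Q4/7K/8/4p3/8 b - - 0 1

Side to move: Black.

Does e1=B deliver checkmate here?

After e1=B: white king on h4; in check: yes, from the black bishop on e1.
White has 2 legal replies: Kg4, Kh3.
In check but a legal move exists → not checkmate.

no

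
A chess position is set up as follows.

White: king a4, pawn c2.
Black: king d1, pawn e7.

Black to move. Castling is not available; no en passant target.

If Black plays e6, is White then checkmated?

no

After e6: white king on a4; in check: no.
White is not in check, so this cannot be checkmate.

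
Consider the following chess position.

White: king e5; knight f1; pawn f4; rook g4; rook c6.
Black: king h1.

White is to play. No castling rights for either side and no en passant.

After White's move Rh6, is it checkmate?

yes

After Rh6: black king on h1; in check: yes, from the white rook on h6.
King squares — g1: attacked by Rg4; g2: attacked by Rg4; h2: attacked by Nf1.
Black has no legal moves → checkmate.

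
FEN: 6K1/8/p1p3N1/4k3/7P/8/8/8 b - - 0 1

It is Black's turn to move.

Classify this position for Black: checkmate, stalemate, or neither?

neither

Black to move; black king on e5.
In check: yes, from the white knight on g6.
King squares — d4: available; e4: available; f4: attacked by Ng6; d5: available; f5: available; d6: available; e6: available; f6: available.
Legal moves for Black: Kf6, Ke6, Kd6, Kf5, Kd5, Ke4, Kd4.
Black is in check but has 7 legal moves → neither.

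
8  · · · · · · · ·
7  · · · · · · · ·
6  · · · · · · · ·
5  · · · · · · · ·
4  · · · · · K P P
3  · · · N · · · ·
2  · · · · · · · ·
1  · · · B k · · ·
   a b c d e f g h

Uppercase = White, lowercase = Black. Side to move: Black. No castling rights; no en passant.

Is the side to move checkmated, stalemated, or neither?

Black to move; black king on e1.
In check: yes, from the white knight on d3.
King squares — d1: available; f1: available; d2: available; e2: attacked by Bd1; f2: attacked by Nd3.
Legal moves for Black: Kd2, Kf1, Kxd1.
Black is in check but has 3 legal moves → neither.

neither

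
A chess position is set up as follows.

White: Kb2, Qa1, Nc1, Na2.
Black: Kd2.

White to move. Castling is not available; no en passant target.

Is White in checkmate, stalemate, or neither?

White to move; white king on b2.
In check: no.
Legal moves for White: Kb3, Ka3, Kb1, Nb4, Nc3, Nd3, Nb3+, Ne2, Qb1.
White has 9 legal moves and is not in check → neither.

neither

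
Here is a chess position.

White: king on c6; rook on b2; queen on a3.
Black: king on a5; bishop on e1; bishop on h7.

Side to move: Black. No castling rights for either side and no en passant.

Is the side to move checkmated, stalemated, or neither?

Black to move; black king on a5.
In check: yes, from the white queen on a3.
King squares — a4: attacked by Qa3; b4: attacked by Rb2; b5: attacked by Rb2; a6: attacked by Qa3; b6: attacked by Rb2.
Legal moves for Black: none.
In check with no legal moves → checkmate.

checkmate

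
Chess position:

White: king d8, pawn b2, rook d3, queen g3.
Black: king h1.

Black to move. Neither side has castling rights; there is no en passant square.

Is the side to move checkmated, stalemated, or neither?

stalemate

Black to move; black king on h1.
In check: no.
King squares — g1: attacked by Qg3; g2: attacked by Qg3; h2: attacked by Qg3.
Legal moves for Black: none.
Not in check and no legal moves → stalemate.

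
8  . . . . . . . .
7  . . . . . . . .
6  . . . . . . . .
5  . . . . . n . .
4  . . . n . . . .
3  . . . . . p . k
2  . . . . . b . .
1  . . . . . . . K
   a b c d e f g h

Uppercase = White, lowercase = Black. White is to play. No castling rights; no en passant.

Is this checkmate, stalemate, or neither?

stalemate

White to move; white king on h1.
In check: no.
King squares — g1: attacked by Bf2; g2: attacked by Pf3; h2: attacked by Kh3.
Legal moves for White: none.
Not in check and no legal moves → stalemate.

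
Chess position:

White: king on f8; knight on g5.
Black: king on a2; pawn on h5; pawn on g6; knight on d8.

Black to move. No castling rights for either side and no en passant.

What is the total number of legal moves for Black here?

10

Black to move; king on a2.
In check: no.
Legal moves: Nf7, Nb7, Ne6+, Nc6, Kb3, Ka3, Kb2, Kb1, Ka1, h4.
Count: 10.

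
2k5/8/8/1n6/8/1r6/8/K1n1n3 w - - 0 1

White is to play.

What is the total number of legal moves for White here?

White to move; king on a1.
In check: no.
Legal moves: none.
Count: 0.

0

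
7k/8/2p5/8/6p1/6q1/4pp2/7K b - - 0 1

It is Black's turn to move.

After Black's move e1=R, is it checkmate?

yes

After e1=R: white king on h1; in check: yes, from the black rook on e1.
King squares — g1: attacked by Re1; g2: attacked by Qg3; h2: attacked by Qg3.
White has no legal moves → checkmate.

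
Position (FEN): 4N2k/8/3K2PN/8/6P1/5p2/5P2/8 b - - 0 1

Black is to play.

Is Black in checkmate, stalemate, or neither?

stalemate

Black to move; black king on h8.
In check: no.
King squares — g7: attacked by Ne8; h7: attacked by Pg6; g8: attacked by Nh6.
Legal moves for Black: none.
Not in check and no legal moves → stalemate.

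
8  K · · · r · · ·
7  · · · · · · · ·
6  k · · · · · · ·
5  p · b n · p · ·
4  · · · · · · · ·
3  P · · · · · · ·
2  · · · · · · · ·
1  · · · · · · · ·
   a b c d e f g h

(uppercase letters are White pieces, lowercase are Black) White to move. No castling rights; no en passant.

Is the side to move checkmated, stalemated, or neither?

White to move; white king on a8.
In check: yes, from the black rook on e8.
King squares — a7: attacked by Bc5; b7: attacked by Ka6; b8: attacked by Re8.
Legal moves for White: none.
In check with no legal moves → checkmate.

checkmate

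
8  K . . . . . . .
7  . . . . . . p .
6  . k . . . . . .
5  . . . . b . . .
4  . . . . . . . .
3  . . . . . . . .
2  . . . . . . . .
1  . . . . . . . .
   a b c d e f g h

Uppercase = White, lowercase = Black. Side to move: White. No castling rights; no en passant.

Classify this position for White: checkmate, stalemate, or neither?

White to move; white king on a8.
In check: no.
King squares — a7: attacked by Kb6; b7: attacked by Kb6; b8: attacked by Be5.
Legal moves for White: none.
Not in check and no legal moves → stalemate.

stalemate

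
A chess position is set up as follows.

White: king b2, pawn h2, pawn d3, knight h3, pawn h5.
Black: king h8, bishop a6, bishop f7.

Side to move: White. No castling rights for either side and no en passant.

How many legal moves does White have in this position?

White to move; king on b2.
In check: no.
Legal moves: Ng5, Nf4, Nf2, Ng1, Kc3, Ka3, Kc2, Kc1, Kb1, Ka1, h6, d4.
Count: 12.

12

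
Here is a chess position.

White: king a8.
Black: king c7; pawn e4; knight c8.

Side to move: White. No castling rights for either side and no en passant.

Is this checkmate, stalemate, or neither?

stalemate

White to move; white king on a8.
In check: no.
King squares — a7: attacked by Nc8; b7: attacked by Kc7; b8: attacked by Kc7.
Legal moves for White: none.
Not in check and no legal moves → stalemate.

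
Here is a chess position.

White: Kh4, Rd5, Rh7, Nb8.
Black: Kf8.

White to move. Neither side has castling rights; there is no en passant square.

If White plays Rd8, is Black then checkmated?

yes

After Rd8: black king on f8; in check: yes, from the white rook on d8.
King squares — e7: attacked by Rh7; f7: attacked by Rh7; g7: attacked by Rh7; e8: attacked by Rd8; g8: attacked by Rd8.
Black has no legal moves → checkmate.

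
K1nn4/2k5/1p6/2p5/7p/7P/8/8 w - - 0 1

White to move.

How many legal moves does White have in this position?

White to move; king on a8.
In check: no.
Legal moves: none.
Count: 0.

0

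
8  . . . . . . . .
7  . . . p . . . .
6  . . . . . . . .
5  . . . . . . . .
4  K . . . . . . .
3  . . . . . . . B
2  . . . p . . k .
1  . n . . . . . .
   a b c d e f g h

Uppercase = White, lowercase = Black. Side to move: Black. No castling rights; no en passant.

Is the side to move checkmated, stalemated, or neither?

neither

Black to move; black king on g2.
In check: yes, from the white bishop on h3.
King squares — f1: attacked by Bh3; g1: available; h1: available; f2: available; h2: available; f3: available; g3: available; h3: available.
Legal moves for Black: Kxh3, Kg3, Kf3, Kh2, Kf2, Kh1, Kg1.
Black is in check but has 7 legal moves → neither.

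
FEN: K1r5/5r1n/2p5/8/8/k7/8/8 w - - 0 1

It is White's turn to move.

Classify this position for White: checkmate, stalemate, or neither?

checkmate

White to move; white king on a8.
In check: yes, from the black rook on c8.
King squares — a7: attacked by Rf7; b7: attacked by Rf7; b8: attacked by Rc8.
Legal moves for White: none.
In check with no legal moves → checkmate.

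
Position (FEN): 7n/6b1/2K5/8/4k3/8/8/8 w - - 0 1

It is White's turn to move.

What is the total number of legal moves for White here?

7

White to move; king on c6.
In check: no.
Legal moves: Kd7, Kc7, Kb7, Kd6, Kb6, Kc5, Kb5.
Count: 7.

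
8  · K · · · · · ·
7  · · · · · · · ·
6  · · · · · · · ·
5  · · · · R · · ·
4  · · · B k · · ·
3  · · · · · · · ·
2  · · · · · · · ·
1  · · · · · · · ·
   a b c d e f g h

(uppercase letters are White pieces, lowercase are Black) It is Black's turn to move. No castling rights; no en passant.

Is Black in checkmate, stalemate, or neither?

Black to move; black king on e4.
In check: yes, from the white rook on e5.
King squares — d3: available; e3: attacked by Bd4; f3: available; d4: available; f4: available; d5: attacked by Re5; e5: attacked by Bd4; f5: attacked by Re5.
Legal moves for Black: Kf4, Kxd4, Kf3, Kd3.
Black is in check but has 4 legal moves → neither.

neither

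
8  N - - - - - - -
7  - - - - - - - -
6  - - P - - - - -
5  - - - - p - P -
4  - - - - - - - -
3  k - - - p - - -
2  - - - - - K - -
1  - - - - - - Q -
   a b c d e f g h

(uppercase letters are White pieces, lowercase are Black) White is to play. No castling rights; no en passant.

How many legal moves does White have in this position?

White to move; king on f2.
In check: yes, from the black pawn on e3.
Legal moves: Kg3, Kf3, Kxe3, Kg2, Ke2, Kf1, Ke1.
Count: 7.

7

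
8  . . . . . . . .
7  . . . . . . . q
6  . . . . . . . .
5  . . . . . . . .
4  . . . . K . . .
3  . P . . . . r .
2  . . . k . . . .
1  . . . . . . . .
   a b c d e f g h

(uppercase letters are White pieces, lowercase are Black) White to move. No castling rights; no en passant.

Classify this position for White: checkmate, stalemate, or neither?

neither

White to move; white king on e4.
In check: yes, from the black queen on h7.
Legal moves for White: Ke5, Kd5, Kf4, Kd4.
White is in check but has 4 legal moves → neither.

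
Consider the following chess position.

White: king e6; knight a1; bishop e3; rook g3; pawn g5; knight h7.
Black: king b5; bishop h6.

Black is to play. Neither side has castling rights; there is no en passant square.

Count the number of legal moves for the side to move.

Black to move; king on b5.
In check: no.
Legal moves: Bf8, Bg7, Bxg5, Kc6, Ka6, Ka5, Kc4, Kb4, Ka4.
Count: 9.

9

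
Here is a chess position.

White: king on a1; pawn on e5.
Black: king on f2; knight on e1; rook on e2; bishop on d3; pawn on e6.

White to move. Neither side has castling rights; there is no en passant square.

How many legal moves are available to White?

0

White to move; king on a1.
In check: no.
Legal moves: none.
Count: 0.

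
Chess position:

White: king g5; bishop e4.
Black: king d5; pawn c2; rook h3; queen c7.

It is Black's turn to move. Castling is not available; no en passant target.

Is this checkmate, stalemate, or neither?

Black to move; black king on d5.
In check: yes, from the white bishop on e4.
King squares — c4: available; d4: available; e4: available; c5: available; e5: available; c6: attacked by Be4; d6: available; e6: available.
Legal moves for Black: Ke6, Kd6, Ke5, Kc5, Kxe4, Kd4, Kc4.
Black is in check but has 7 legal moves → neither.

neither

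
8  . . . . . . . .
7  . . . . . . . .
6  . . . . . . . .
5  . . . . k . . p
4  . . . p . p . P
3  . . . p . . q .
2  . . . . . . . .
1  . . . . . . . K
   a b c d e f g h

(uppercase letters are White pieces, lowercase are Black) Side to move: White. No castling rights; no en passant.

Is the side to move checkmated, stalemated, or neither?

stalemate

White to move; white king on h1.
In check: no.
King squares — g1: attacked by Qg3; g2: attacked by Qg3; h2: attacked by Qg3.
Legal moves for White: none.
Not in check and no legal moves → stalemate.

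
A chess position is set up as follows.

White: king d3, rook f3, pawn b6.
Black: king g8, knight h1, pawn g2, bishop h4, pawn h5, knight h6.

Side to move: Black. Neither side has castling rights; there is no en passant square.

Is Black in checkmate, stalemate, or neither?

neither

Black to move; black king on g8.
In check: no.
Legal moves for Black include: Kh8, Kh7, Kg7, Nf7, Nf5, Ng4, Bd8, Be7, Bf6, Bg5, Bg3, Bf2, Be1, Ng3, Nf2+, g1=Q, g1=R, g1=B, ... (list truncated; more exist).
Black has legal moves and is not in check → neither.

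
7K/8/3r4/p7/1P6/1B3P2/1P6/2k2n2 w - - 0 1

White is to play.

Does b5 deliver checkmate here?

After b5: black king on c1; in check: no.
Black is not in check, so this cannot be checkmate.

no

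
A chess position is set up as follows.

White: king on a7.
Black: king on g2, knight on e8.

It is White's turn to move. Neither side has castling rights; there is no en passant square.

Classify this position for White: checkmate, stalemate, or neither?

White to move; white king on a7.
In check: no.
Legal moves for White: Kb8, Ka8, Kb7, Kb6, Ka6.
White has 5 legal moves and is not in check → neither.

neither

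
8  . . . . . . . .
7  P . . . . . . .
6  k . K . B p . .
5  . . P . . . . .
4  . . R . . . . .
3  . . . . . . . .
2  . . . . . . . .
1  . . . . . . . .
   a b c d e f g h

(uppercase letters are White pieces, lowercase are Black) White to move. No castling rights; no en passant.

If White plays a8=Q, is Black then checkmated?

After a8=Q: black king on a6; in check: yes, from the white queen on a8.
King squares — a5: attacked by Qa8; b5: attacked by Kc6; b6: attacked by Pc5; a7: attacked by Qa8; b7: attacked by Kc6.
Black has no legal moves → checkmate.

yes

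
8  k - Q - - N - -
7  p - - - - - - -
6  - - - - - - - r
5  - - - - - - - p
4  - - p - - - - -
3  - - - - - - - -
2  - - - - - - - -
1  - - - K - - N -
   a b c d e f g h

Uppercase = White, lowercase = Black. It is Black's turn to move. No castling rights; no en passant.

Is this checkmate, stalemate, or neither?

Black to move; black king on a8.
In check: yes, from the white queen on c8.
King squares — a7: own pawn; b7: attacked by Qc8; b8: attacked by Qc8.
Legal moves for Black: none.
In check with no legal moves → checkmate.

checkmate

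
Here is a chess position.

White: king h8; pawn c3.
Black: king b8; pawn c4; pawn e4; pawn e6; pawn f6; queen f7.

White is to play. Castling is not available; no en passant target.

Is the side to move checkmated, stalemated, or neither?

White to move; white king on h8.
In check: no.
King squares — g7: attacked by Qf7; h7: attacked by Qf7; g8: attacked by Qf7.
Legal moves for White: none.
Not in check and no legal moves → stalemate.

stalemate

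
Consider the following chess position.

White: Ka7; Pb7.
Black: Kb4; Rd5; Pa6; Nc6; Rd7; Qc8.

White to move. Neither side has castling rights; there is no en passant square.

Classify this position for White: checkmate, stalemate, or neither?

neither

White to move; white king on a7.
In check: yes, from the black knight on c6.
Legal moves for White: Kb6, Kxa6.
White is in check but has 2 legal moves → neither.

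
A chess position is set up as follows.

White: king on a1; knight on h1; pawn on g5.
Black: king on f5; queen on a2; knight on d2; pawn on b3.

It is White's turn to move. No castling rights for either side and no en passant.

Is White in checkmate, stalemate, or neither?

checkmate

White to move; white king on a1.
In check: yes, from the black queen on a2.
King squares — b1: attacked by Qa2; a2: attacked by Pb3; b2: attacked by Qa2.
Legal moves for White: none.
In check with no legal moves → checkmate.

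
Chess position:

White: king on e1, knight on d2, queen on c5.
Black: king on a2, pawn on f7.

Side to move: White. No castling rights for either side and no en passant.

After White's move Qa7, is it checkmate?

After Qa7: black king on a2; in check: yes, from the white queen on a7.
Black has 1 legal reply: Kb2.
In check but a legal move exists → not checkmate.

no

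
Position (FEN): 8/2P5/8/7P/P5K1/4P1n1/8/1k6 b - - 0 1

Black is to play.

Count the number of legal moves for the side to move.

11

Black to move; king on b1.
In check: no.
Legal moves: Nxh5, Nf5, Ne4, Ne2, Nh1, Nf1, Kc2, Kb2, Ka2, Kc1, Ka1.
Count: 11.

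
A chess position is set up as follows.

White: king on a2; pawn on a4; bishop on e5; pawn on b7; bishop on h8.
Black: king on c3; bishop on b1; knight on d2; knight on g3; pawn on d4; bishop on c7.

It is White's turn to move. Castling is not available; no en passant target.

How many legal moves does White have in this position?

White to move; king on a2.
In check: yes, from the black bishop on b1.
Legal moves: Ka3, Ka1.
Count: 2.

2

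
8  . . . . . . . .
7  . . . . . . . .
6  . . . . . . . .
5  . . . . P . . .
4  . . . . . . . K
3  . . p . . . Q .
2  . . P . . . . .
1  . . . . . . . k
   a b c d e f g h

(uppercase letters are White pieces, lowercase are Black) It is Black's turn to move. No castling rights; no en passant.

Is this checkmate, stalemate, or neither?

Black to move; black king on h1.
In check: no.
King squares — g1: attacked by Qg3; g2: attacked by Qg3; h2: attacked by Qg3.
Legal moves for Black: none.
Not in check and no legal moves → stalemate.

stalemate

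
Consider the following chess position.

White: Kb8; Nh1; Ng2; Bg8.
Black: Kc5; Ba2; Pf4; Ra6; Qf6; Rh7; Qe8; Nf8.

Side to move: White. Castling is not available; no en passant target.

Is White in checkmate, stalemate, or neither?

checkmate

White to move; white king on b8.
In check: yes, from the black queen on e8.
King squares — a7: attacked by Ra6; b7: attacked by Rh7; c7: attacked by Rh7; a8: attacked by Ra6; c8: attacked by Qe8.
Legal moves for White: none.
In check with no legal moves → checkmate.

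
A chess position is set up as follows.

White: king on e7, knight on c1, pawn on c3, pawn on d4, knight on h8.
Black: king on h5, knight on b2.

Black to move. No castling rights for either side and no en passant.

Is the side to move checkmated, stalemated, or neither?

neither

Black to move; black king on h5.
In check: no.
Legal moves for Black: Kh6, Kg5, Kh4, Kg4, Nc4, Na4, Nd3, Nd1.
Black has 8 legal moves and is not in check → neither.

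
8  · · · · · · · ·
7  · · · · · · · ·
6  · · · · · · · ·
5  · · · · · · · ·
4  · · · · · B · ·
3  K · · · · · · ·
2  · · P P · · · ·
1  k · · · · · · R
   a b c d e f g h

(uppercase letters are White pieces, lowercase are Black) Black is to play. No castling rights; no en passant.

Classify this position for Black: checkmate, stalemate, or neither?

Black to move; black king on a1.
In check: yes, from the white rook on h1.
King squares — b1: attacked by Rh1; a2: attacked by Ka3; b2: attacked by Ka3.
Legal moves for Black: none.
In check with no legal moves → checkmate.

checkmate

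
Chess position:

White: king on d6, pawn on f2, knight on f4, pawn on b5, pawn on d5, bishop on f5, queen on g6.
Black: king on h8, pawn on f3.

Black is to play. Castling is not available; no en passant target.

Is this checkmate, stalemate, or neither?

Black to move; black king on h8.
In check: no.
King squares — g7: attacked by Qg6; h7: attacked by Qg6; g8: attacked by Qg6.
Legal moves for Black: none.
Not in check and no legal moves → stalemate.

stalemate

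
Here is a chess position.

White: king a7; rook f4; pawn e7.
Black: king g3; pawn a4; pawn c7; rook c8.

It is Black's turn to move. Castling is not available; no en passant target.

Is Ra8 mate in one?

After Ra8: white king on a7; in check: yes, from the black rook on a8.
White has 2 legal replies: Kxa8, Kb7.
In check but a legal move exists → not checkmate.

no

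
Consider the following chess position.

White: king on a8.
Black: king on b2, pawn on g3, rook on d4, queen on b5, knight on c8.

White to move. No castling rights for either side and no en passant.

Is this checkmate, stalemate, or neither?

White to move; white king on a8.
In check: no.
King squares — a7: attacked by Nc8; b7: attacked by Qb5; b8: attacked by Qb5.
Legal moves for White: none.
Not in check and no legal moves → stalemate.

stalemate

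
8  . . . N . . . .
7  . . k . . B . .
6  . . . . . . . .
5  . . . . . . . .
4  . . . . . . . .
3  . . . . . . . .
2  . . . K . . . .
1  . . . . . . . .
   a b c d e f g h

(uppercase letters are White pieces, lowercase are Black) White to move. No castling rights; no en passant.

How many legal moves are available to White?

White to move; king on d2.
In check: no.
Legal moves: Nb7, Ne6+, Nc6, Bg8, Be8, Bg6, Be6, Bh5, Bd5, Bc4, Bb3, Ba2, Ke3, Kd3, Kc3, Ke2, Kc2, Ke1, Kd1, Kc1.
Count: 20.

20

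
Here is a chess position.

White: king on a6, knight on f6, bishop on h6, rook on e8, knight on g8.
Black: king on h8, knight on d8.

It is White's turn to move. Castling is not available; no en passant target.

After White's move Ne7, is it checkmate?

After Ne7: black king on h8; in check: yes, from the white rook on e8.
King squares — g7: attacked by Bh6; h7: attacked by Nf6; g8: attacked by Nf6.
Black has no legal moves → checkmate.

yes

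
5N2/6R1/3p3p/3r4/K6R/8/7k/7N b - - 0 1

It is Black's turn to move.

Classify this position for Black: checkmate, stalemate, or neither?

Black to move; black king on h2.
In check: yes, from the white rook on h4.
King squares — g1: attacked by Rg7; h1: attacked by Rh4; g2: attacked by Rg7; g3: attacked by Nh1; h3: attacked by Rh4.
Legal moves for Black: none.
In check with no legal moves → checkmate.

checkmate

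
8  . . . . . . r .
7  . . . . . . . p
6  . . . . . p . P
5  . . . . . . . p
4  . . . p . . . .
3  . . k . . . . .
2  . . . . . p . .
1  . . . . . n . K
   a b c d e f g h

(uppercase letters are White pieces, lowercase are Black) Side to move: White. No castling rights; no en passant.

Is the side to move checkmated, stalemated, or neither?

stalemate

White to move; white king on h1.
In check: no.
King squares — g1: attacked by Pf2; g2: attacked by Rg8; h2: attacked by Nf1.
Legal moves for White: none.
Not in check and no legal moves → stalemate.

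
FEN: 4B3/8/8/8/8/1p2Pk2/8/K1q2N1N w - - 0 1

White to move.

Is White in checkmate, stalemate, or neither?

checkmate

White to move; white king on a1.
In check: yes, from the black queen on c1.
King squares — b1: attacked by Qc1; a2: attacked by Pb3; b2: attacked by Qc1.
Legal moves for White: none.
In check with no legal moves → checkmate.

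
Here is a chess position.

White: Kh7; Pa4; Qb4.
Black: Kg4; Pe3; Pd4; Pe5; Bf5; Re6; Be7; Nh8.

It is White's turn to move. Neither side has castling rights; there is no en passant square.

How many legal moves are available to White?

White to move; king on h7.
In check: yes, from the black bishop on f5.
Legal moves: Kxh8, Kg8, Kg7.
Count: 3.

3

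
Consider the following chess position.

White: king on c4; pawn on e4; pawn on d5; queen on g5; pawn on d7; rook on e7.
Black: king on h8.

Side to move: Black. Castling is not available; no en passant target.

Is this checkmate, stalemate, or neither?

stalemate

Black to move; black king on h8.
In check: no.
King squares — g7: attacked by Qg5; h7: attacked by Re7; g8: attacked by Qg5.
Legal moves for Black: none.
Not in check and no legal moves → stalemate.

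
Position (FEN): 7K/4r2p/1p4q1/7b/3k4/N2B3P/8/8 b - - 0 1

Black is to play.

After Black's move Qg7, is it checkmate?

After Qg7: white king on h8; in check: yes, from the black queen on g7.
King squares — g7: attacked by Re7; h7: attacked by Qg7; g8: attacked by Qg7.
White has no legal moves → checkmate.

yes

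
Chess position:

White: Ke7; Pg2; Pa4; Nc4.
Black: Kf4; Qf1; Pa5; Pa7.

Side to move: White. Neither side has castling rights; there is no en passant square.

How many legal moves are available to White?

White to move; king on e7.
In check: no.
Legal moves: Kf8, Ke8, Kd8, Kf7, Kd7, Kf6, Ke6, Kd6, Nd6, Nb6, Ne5, Nxa5, Ne3, Na3, Nd2, Nb2, g3+, g4.
Count: 18.

18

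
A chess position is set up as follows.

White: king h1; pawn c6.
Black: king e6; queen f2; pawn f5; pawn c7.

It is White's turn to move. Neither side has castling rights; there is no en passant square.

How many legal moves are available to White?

White to move; king on h1.
In check: no.
Legal moves: none.
Count: 0.

0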